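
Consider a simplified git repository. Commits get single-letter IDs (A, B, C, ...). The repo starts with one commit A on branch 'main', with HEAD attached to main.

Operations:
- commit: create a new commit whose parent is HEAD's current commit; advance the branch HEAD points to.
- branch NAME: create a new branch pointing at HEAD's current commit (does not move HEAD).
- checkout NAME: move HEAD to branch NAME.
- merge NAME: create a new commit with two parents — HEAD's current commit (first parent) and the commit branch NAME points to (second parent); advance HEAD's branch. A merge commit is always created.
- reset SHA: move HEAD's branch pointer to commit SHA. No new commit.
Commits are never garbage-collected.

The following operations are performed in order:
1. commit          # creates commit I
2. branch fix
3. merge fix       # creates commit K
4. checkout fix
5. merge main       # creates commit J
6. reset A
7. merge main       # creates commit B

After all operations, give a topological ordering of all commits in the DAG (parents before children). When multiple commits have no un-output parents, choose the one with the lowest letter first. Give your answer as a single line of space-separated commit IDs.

Answer: A I K B J

Derivation:
After op 1 (commit): HEAD=main@I [main=I]
After op 2 (branch): HEAD=main@I [fix=I main=I]
After op 3 (merge): HEAD=main@K [fix=I main=K]
After op 4 (checkout): HEAD=fix@I [fix=I main=K]
After op 5 (merge): HEAD=fix@J [fix=J main=K]
After op 6 (reset): HEAD=fix@A [fix=A main=K]
After op 7 (merge): HEAD=fix@B [fix=B main=K]
commit A: parents=[]
commit B: parents=['A', 'K']
commit I: parents=['A']
commit J: parents=['I', 'K']
commit K: parents=['I', 'I']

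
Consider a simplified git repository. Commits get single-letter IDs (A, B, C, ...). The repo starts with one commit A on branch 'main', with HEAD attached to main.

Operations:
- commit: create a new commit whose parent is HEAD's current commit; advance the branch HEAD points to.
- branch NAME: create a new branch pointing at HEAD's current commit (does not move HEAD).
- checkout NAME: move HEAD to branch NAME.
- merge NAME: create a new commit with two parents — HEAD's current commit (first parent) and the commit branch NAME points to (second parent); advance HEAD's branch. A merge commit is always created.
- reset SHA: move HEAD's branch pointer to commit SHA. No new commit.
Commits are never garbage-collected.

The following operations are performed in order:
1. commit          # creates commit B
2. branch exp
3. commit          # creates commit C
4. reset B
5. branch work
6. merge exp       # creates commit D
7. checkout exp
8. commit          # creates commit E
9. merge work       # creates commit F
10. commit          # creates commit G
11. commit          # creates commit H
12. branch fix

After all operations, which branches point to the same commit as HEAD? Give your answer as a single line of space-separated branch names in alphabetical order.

After op 1 (commit): HEAD=main@B [main=B]
After op 2 (branch): HEAD=main@B [exp=B main=B]
After op 3 (commit): HEAD=main@C [exp=B main=C]
After op 4 (reset): HEAD=main@B [exp=B main=B]
After op 5 (branch): HEAD=main@B [exp=B main=B work=B]
After op 6 (merge): HEAD=main@D [exp=B main=D work=B]
After op 7 (checkout): HEAD=exp@B [exp=B main=D work=B]
After op 8 (commit): HEAD=exp@E [exp=E main=D work=B]
After op 9 (merge): HEAD=exp@F [exp=F main=D work=B]
After op 10 (commit): HEAD=exp@G [exp=G main=D work=B]
After op 11 (commit): HEAD=exp@H [exp=H main=D work=B]
After op 12 (branch): HEAD=exp@H [exp=H fix=H main=D work=B]

Answer: exp fix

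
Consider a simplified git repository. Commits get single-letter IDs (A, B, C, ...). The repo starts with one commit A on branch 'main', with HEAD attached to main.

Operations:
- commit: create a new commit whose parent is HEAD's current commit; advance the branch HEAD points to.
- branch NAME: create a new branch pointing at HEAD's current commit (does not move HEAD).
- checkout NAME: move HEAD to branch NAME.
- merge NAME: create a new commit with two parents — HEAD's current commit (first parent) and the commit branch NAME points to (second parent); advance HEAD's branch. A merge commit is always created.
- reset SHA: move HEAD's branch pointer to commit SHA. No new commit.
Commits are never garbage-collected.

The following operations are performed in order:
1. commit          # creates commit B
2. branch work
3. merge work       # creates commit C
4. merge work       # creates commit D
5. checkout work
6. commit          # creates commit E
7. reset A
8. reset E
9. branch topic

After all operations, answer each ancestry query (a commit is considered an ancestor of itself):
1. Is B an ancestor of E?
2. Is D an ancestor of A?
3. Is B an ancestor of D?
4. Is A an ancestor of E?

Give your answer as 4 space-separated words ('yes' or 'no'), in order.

Answer: yes no yes yes

Derivation:
After op 1 (commit): HEAD=main@B [main=B]
After op 2 (branch): HEAD=main@B [main=B work=B]
After op 3 (merge): HEAD=main@C [main=C work=B]
After op 4 (merge): HEAD=main@D [main=D work=B]
After op 5 (checkout): HEAD=work@B [main=D work=B]
After op 6 (commit): HEAD=work@E [main=D work=E]
After op 7 (reset): HEAD=work@A [main=D work=A]
After op 8 (reset): HEAD=work@E [main=D work=E]
After op 9 (branch): HEAD=work@E [main=D topic=E work=E]
ancestors(E) = {A,B,E}; B in? yes
ancestors(A) = {A}; D in? no
ancestors(D) = {A,B,C,D}; B in? yes
ancestors(E) = {A,B,E}; A in? yes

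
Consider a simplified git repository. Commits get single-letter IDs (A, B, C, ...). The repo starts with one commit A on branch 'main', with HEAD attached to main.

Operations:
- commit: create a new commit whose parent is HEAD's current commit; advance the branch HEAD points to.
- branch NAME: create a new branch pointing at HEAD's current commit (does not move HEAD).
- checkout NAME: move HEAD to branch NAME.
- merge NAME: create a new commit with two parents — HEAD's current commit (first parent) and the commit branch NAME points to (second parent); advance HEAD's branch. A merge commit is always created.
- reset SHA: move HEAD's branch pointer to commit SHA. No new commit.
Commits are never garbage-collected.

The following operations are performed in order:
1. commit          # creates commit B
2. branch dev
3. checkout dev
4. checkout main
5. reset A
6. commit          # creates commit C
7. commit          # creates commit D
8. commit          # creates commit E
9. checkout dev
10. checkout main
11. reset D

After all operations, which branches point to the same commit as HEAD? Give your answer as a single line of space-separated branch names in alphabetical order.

After op 1 (commit): HEAD=main@B [main=B]
After op 2 (branch): HEAD=main@B [dev=B main=B]
After op 3 (checkout): HEAD=dev@B [dev=B main=B]
After op 4 (checkout): HEAD=main@B [dev=B main=B]
After op 5 (reset): HEAD=main@A [dev=B main=A]
After op 6 (commit): HEAD=main@C [dev=B main=C]
After op 7 (commit): HEAD=main@D [dev=B main=D]
After op 8 (commit): HEAD=main@E [dev=B main=E]
After op 9 (checkout): HEAD=dev@B [dev=B main=E]
After op 10 (checkout): HEAD=main@E [dev=B main=E]
After op 11 (reset): HEAD=main@D [dev=B main=D]

Answer: main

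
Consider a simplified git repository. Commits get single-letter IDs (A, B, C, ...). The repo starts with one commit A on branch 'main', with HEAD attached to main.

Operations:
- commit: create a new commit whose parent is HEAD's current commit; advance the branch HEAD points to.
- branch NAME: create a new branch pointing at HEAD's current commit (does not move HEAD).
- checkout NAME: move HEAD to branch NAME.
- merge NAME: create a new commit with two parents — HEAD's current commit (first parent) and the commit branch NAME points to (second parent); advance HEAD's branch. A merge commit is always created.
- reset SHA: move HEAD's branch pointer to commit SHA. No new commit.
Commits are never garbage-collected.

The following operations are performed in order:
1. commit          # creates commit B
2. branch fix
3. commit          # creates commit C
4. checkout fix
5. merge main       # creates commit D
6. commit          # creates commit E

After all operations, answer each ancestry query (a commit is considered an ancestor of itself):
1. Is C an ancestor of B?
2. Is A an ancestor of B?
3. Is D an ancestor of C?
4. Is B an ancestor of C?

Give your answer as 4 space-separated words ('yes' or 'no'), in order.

After op 1 (commit): HEAD=main@B [main=B]
After op 2 (branch): HEAD=main@B [fix=B main=B]
After op 3 (commit): HEAD=main@C [fix=B main=C]
After op 4 (checkout): HEAD=fix@B [fix=B main=C]
After op 5 (merge): HEAD=fix@D [fix=D main=C]
After op 6 (commit): HEAD=fix@E [fix=E main=C]
ancestors(B) = {A,B}; C in? no
ancestors(B) = {A,B}; A in? yes
ancestors(C) = {A,B,C}; D in? no
ancestors(C) = {A,B,C}; B in? yes

Answer: no yes no yes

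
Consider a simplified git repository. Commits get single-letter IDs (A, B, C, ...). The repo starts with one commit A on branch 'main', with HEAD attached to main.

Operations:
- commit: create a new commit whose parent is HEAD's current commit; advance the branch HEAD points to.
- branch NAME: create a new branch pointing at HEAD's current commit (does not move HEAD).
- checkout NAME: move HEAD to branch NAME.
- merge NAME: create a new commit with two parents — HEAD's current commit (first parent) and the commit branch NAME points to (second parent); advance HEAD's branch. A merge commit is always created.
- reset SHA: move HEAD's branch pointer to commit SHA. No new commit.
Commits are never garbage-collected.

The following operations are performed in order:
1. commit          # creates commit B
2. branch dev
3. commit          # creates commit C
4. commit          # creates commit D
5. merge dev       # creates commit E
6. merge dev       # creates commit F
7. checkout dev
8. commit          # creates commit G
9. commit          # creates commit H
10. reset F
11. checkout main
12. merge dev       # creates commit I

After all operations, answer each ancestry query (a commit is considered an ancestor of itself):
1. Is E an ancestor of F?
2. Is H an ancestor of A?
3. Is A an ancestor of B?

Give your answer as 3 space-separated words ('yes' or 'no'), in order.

Answer: yes no yes

Derivation:
After op 1 (commit): HEAD=main@B [main=B]
After op 2 (branch): HEAD=main@B [dev=B main=B]
After op 3 (commit): HEAD=main@C [dev=B main=C]
After op 4 (commit): HEAD=main@D [dev=B main=D]
After op 5 (merge): HEAD=main@E [dev=B main=E]
After op 6 (merge): HEAD=main@F [dev=B main=F]
After op 7 (checkout): HEAD=dev@B [dev=B main=F]
After op 8 (commit): HEAD=dev@G [dev=G main=F]
After op 9 (commit): HEAD=dev@H [dev=H main=F]
After op 10 (reset): HEAD=dev@F [dev=F main=F]
After op 11 (checkout): HEAD=main@F [dev=F main=F]
After op 12 (merge): HEAD=main@I [dev=F main=I]
ancestors(F) = {A,B,C,D,E,F}; E in? yes
ancestors(A) = {A}; H in? no
ancestors(B) = {A,B}; A in? yes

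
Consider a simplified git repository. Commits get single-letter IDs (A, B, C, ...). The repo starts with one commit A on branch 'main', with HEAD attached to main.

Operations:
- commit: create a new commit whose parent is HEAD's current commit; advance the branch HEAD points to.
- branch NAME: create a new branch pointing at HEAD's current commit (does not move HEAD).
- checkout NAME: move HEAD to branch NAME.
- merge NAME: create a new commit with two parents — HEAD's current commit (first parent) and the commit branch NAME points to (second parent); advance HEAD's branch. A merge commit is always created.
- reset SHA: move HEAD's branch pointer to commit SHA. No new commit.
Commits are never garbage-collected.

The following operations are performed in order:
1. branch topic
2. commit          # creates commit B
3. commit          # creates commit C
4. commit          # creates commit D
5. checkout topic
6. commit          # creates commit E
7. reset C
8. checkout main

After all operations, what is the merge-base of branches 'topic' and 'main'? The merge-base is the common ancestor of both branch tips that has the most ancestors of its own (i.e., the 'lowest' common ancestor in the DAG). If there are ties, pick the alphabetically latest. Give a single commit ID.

Answer: C

Derivation:
After op 1 (branch): HEAD=main@A [main=A topic=A]
After op 2 (commit): HEAD=main@B [main=B topic=A]
After op 3 (commit): HEAD=main@C [main=C topic=A]
After op 4 (commit): HEAD=main@D [main=D topic=A]
After op 5 (checkout): HEAD=topic@A [main=D topic=A]
After op 6 (commit): HEAD=topic@E [main=D topic=E]
After op 7 (reset): HEAD=topic@C [main=D topic=C]
After op 8 (checkout): HEAD=main@D [main=D topic=C]
ancestors(topic=C): ['A', 'B', 'C']
ancestors(main=D): ['A', 'B', 'C', 'D']
common: ['A', 'B', 'C']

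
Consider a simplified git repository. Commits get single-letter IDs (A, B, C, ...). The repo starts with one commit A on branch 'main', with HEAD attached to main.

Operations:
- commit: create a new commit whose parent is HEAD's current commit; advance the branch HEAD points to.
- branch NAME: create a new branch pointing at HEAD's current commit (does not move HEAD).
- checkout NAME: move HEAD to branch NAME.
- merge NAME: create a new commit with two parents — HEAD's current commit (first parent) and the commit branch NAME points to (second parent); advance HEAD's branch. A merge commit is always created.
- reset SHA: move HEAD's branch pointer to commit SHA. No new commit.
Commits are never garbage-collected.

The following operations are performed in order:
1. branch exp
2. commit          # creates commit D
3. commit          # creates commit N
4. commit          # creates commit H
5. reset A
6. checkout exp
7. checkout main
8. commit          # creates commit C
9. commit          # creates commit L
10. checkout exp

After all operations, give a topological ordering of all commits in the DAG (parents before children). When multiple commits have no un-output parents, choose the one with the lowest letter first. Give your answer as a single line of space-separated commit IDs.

Answer: A C D L N H

Derivation:
After op 1 (branch): HEAD=main@A [exp=A main=A]
After op 2 (commit): HEAD=main@D [exp=A main=D]
After op 3 (commit): HEAD=main@N [exp=A main=N]
After op 4 (commit): HEAD=main@H [exp=A main=H]
After op 5 (reset): HEAD=main@A [exp=A main=A]
After op 6 (checkout): HEAD=exp@A [exp=A main=A]
After op 7 (checkout): HEAD=main@A [exp=A main=A]
After op 8 (commit): HEAD=main@C [exp=A main=C]
After op 9 (commit): HEAD=main@L [exp=A main=L]
After op 10 (checkout): HEAD=exp@A [exp=A main=L]
commit A: parents=[]
commit C: parents=['A']
commit D: parents=['A']
commit H: parents=['N']
commit L: parents=['C']
commit N: parents=['D']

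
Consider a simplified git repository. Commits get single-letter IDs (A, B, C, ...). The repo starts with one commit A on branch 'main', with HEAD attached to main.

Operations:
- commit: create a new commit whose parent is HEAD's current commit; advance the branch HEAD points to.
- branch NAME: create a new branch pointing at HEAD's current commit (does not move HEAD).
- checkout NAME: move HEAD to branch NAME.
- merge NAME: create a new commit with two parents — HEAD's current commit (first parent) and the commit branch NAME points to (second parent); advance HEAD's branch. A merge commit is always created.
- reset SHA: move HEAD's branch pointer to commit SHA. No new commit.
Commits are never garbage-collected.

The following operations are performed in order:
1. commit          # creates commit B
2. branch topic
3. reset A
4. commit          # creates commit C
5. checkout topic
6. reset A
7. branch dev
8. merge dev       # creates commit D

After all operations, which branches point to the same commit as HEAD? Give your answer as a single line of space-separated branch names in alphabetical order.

After op 1 (commit): HEAD=main@B [main=B]
After op 2 (branch): HEAD=main@B [main=B topic=B]
After op 3 (reset): HEAD=main@A [main=A topic=B]
After op 4 (commit): HEAD=main@C [main=C topic=B]
After op 5 (checkout): HEAD=topic@B [main=C topic=B]
After op 6 (reset): HEAD=topic@A [main=C topic=A]
After op 7 (branch): HEAD=topic@A [dev=A main=C topic=A]
After op 8 (merge): HEAD=topic@D [dev=A main=C topic=D]

Answer: topic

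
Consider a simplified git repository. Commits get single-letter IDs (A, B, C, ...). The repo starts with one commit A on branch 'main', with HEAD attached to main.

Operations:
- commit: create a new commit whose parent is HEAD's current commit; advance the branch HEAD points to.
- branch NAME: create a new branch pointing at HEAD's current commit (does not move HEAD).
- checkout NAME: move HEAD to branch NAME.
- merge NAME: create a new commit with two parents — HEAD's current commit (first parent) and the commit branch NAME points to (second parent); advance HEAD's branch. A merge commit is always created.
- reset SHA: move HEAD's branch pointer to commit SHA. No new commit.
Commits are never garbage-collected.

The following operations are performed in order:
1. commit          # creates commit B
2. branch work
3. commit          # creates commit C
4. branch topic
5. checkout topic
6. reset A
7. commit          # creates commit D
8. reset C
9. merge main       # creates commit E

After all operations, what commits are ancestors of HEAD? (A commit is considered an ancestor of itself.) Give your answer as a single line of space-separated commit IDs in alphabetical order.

After op 1 (commit): HEAD=main@B [main=B]
After op 2 (branch): HEAD=main@B [main=B work=B]
After op 3 (commit): HEAD=main@C [main=C work=B]
After op 4 (branch): HEAD=main@C [main=C topic=C work=B]
After op 5 (checkout): HEAD=topic@C [main=C topic=C work=B]
After op 6 (reset): HEAD=topic@A [main=C topic=A work=B]
After op 7 (commit): HEAD=topic@D [main=C topic=D work=B]
After op 8 (reset): HEAD=topic@C [main=C topic=C work=B]
After op 9 (merge): HEAD=topic@E [main=C topic=E work=B]

Answer: A B C E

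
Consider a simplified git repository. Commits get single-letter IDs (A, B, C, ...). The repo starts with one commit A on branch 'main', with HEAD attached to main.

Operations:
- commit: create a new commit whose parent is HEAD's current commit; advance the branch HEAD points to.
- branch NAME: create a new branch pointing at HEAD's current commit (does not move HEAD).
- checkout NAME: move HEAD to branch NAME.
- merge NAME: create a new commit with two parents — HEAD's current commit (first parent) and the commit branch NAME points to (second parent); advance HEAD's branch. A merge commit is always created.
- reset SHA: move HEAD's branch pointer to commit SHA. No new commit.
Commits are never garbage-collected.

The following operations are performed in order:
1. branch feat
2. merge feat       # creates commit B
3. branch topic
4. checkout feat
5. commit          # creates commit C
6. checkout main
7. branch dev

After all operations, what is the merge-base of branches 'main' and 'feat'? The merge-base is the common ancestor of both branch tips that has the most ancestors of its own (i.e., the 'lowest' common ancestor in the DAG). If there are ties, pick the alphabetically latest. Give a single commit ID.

After op 1 (branch): HEAD=main@A [feat=A main=A]
After op 2 (merge): HEAD=main@B [feat=A main=B]
After op 3 (branch): HEAD=main@B [feat=A main=B topic=B]
After op 4 (checkout): HEAD=feat@A [feat=A main=B topic=B]
After op 5 (commit): HEAD=feat@C [feat=C main=B topic=B]
After op 6 (checkout): HEAD=main@B [feat=C main=B topic=B]
After op 7 (branch): HEAD=main@B [dev=B feat=C main=B topic=B]
ancestors(main=B): ['A', 'B']
ancestors(feat=C): ['A', 'C']
common: ['A']

Answer: A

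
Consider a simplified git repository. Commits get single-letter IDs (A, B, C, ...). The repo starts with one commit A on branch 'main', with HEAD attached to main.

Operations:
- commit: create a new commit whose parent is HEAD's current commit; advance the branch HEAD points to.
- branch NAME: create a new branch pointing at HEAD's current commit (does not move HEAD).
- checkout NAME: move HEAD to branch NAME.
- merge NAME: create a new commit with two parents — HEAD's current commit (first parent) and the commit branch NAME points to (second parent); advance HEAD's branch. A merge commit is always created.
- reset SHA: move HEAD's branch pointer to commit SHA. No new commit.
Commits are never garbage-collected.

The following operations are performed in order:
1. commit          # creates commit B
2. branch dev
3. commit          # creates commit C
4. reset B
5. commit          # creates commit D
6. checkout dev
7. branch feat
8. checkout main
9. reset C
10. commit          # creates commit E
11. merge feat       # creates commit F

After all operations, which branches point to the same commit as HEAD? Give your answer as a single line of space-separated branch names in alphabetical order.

After op 1 (commit): HEAD=main@B [main=B]
After op 2 (branch): HEAD=main@B [dev=B main=B]
After op 3 (commit): HEAD=main@C [dev=B main=C]
After op 4 (reset): HEAD=main@B [dev=B main=B]
After op 5 (commit): HEAD=main@D [dev=B main=D]
After op 6 (checkout): HEAD=dev@B [dev=B main=D]
After op 7 (branch): HEAD=dev@B [dev=B feat=B main=D]
After op 8 (checkout): HEAD=main@D [dev=B feat=B main=D]
After op 9 (reset): HEAD=main@C [dev=B feat=B main=C]
After op 10 (commit): HEAD=main@E [dev=B feat=B main=E]
After op 11 (merge): HEAD=main@F [dev=B feat=B main=F]

Answer: main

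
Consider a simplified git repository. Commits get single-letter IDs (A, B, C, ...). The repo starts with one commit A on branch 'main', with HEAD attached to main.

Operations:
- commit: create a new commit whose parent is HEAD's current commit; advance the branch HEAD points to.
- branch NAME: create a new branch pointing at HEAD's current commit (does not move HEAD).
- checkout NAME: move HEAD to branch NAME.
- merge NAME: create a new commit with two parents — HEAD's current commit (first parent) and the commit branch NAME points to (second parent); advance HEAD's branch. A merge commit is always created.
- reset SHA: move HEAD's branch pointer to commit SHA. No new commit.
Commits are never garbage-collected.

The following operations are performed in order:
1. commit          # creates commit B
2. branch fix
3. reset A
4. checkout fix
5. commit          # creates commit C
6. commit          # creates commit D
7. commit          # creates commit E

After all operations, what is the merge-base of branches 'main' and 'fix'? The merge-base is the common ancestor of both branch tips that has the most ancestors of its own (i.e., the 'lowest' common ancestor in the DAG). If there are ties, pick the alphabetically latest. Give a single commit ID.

After op 1 (commit): HEAD=main@B [main=B]
After op 2 (branch): HEAD=main@B [fix=B main=B]
After op 3 (reset): HEAD=main@A [fix=B main=A]
After op 4 (checkout): HEAD=fix@B [fix=B main=A]
After op 5 (commit): HEAD=fix@C [fix=C main=A]
After op 6 (commit): HEAD=fix@D [fix=D main=A]
After op 7 (commit): HEAD=fix@E [fix=E main=A]
ancestors(main=A): ['A']
ancestors(fix=E): ['A', 'B', 'C', 'D', 'E']
common: ['A']

Answer: A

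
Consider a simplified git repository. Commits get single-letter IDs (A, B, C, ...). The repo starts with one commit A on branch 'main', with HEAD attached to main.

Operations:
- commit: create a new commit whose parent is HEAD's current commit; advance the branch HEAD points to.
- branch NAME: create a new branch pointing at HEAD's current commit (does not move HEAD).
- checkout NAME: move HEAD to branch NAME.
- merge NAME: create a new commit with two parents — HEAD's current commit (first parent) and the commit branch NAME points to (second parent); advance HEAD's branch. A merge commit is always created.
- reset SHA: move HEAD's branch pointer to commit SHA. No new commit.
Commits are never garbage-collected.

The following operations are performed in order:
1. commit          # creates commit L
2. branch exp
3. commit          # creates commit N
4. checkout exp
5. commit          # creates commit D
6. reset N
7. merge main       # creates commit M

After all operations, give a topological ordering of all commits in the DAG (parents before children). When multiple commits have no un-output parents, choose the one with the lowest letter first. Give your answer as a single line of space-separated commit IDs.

After op 1 (commit): HEAD=main@L [main=L]
After op 2 (branch): HEAD=main@L [exp=L main=L]
After op 3 (commit): HEAD=main@N [exp=L main=N]
After op 4 (checkout): HEAD=exp@L [exp=L main=N]
After op 5 (commit): HEAD=exp@D [exp=D main=N]
After op 6 (reset): HEAD=exp@N [exp=N main=N]
After op 7 (merge): HEAD=exp@M [exp=M main=N]
commit A: parents=[]
commit D: parents=['L']
commit L: parents=['A']
commit M: parents=['N', 'N']
commit N: parents=['L']

Answer: A L D N M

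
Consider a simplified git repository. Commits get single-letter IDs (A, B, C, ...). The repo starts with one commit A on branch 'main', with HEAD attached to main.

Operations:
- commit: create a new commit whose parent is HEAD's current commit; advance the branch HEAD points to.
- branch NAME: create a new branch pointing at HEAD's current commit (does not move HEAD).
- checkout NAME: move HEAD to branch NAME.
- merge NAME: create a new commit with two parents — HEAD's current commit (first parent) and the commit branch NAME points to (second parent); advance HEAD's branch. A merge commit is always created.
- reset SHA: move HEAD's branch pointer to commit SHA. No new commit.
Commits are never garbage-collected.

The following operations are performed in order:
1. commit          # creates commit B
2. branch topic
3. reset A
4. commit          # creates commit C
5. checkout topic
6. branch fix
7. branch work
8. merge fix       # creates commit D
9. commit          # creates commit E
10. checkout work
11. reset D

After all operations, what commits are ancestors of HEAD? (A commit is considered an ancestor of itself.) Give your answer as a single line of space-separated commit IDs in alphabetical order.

Answer: A B D

Derivation:
After op 1 (commit): HEAD=main@B [main=B]
After op 2 (branch): HEAD=main@B [main=B topic=B]
After op 3 (reset): HEAD=main@A [main=A topic=B]
After op 4 (commit): HEAD=main@C [main=C topic=B]
After op 5 (checkout): HEAD=topic@B [main=C topic=B]
After op 6 (branch): HEAD=topic@B [fix=B main=C topic=B]
After op 7 (branch): HEAD=topic@B [fix=B main=C topic=B work=B]
After op 8 (merge): HEAD=topic@D [fix=B main=C topic=D work=B]
After op 9 (commit): HEAD=topic@E [fix=B main=C topic=E work=B]
After op 10 (checkout): HEAD=work@B [fix=B main=C topic=E work=B]
After op 11 (reset): HEAD=work@D [fix=B main=C topic=E work=D]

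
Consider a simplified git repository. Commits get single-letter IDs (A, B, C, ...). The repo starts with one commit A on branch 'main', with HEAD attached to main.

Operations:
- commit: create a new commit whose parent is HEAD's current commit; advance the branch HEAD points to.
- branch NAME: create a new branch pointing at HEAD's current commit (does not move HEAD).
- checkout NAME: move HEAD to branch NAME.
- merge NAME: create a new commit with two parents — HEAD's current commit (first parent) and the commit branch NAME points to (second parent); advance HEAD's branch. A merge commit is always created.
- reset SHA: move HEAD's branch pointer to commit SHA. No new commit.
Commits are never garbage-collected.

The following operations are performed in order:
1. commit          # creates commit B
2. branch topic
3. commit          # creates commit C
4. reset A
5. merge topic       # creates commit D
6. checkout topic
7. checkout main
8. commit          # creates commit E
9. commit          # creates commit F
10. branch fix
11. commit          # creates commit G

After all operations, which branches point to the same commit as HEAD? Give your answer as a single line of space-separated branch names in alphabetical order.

Answer: main

Derivation:
After op 1 (commit): HEAD=main@B [main=B]
After op 2 (branch): HEAD=main@B [main=B topic=B]
After op 3 (commit): HEAD=main@C [main=C topic=B]
After op 4 (reset): HEAD=main@A [main=A topic=B]
After op 5 (merge): HEAD=main@D [main=D topic=B]
After op 6 (checkout): HEAD=topic@B [main=D topic=B]
After op 7 (checkout): HEAD=main@D [main=D topic=B]
After op 8 (commit): HEAD=main@E [main=E topic=B]
After op 9 (commit): HEAD=main@F [main=F topic=B]
After op 10 (branch): HEAD=main@F [fix=F main=F topic=B]
After op 11 (commit): HEAD=main@G [fix=F main=G topic=B]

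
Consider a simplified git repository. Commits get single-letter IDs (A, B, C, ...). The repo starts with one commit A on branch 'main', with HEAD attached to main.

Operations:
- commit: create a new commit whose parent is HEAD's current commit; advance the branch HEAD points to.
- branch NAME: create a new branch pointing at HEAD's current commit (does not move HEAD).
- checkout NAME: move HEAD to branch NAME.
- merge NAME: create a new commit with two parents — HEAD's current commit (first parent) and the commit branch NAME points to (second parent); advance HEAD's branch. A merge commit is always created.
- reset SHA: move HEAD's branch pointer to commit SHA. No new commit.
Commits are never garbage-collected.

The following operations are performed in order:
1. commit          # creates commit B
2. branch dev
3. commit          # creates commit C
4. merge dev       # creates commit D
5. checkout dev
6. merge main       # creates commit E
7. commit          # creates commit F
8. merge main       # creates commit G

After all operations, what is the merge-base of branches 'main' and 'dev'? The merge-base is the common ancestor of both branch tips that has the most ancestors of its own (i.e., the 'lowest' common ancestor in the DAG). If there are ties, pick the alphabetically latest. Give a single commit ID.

Answer: D

Derivation:
After op 1 (commit): HEAD=main@B [main=B]
After op 2 (branch): HEAD=main@B [dev=B main=B]
After op 3 (commit): HEAD=main@C [dev=B main=C]
After op 4 (merge): HEAD=main@D [dev=B main=D]
After op 5 (checkout): HEAD=dev@B [dev=B main=D]
After op 6 (merge): HEAD=dev@E [dev=E main=D]
After op 7 (commit): HEAD=dev@F [dev=F main=D]
After op 8 (merge): HEAD=dev@G [dev=G main=D]
ancestors(main=D): ['A', 'B', 'C', 'D']
ancestors(dev=G): ['A', 'B', 'C', 'D', 'E', 'F', 'G']
common: ['A', 'B', 'C', 'D']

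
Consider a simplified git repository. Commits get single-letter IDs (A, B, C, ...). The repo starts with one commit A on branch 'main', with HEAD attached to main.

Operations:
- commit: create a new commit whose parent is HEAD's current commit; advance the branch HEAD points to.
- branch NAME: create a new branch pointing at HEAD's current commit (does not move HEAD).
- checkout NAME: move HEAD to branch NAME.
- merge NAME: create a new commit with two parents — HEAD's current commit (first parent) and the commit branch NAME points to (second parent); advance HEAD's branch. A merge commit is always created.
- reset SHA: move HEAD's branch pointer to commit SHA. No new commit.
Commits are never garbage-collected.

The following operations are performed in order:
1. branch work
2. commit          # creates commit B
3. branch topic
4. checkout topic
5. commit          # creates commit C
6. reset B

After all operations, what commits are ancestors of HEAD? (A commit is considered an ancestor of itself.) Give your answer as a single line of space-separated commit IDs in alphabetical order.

Answer: A B

Derivation:
After op 1 (branch): HEAD=main@A [main=A work=A]
After op 2 (commit): HEAD=main@B [main=B work=A]
After op 3 (branch): HEAD=main@B [main=B topic=B work=A]
After op 4 (checkout): HEAD=topic@B [main=B topic=B work=A]
After op 5 (commit): HEAD=topic@C [main=B topic=C work=A]
After op 6 (reset): HEAD=topic@B [main=B topic=B work=A]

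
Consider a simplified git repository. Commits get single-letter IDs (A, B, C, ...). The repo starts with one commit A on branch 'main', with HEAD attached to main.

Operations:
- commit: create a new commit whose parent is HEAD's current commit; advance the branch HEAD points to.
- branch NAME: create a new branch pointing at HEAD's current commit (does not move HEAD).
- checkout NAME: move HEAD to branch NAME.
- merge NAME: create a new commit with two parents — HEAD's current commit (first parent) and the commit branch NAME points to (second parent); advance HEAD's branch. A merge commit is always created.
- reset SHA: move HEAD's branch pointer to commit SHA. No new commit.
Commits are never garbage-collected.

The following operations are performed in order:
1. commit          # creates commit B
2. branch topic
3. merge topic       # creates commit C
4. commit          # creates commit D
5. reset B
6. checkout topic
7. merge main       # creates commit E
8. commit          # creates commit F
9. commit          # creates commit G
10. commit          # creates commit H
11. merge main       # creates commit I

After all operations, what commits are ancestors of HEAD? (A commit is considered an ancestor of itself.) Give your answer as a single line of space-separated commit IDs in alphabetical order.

After op 1 (commit): HEAD=main@B [main=B]
After op 2 (branch): HEAD=main@B [main=B topic=B]
After op 3 (merge): HEAD=main@C [main=C topic=B]
After op 4 (commit): HEAD=main@D [main=D topic=B]
After op 5 (reset): HEAD=main@B [main=B topic=B]
After op 6 (checkout): HEAD=topic@B [main=B topic=B]
After op 7 (merge): HEAD=topic@E [main=B topic=E]
After op 8 (commit): HEAD=topic@F [main=B topic=F]
After op 9 (commit): HEAD=topic@G [main=B topic=G]
After op 10 (commit): HEAD=topic@H [main=B topic=H]
After op 11 (merge): HEAD=topic@I [main=B topic=I]

Answer: A B E F G H I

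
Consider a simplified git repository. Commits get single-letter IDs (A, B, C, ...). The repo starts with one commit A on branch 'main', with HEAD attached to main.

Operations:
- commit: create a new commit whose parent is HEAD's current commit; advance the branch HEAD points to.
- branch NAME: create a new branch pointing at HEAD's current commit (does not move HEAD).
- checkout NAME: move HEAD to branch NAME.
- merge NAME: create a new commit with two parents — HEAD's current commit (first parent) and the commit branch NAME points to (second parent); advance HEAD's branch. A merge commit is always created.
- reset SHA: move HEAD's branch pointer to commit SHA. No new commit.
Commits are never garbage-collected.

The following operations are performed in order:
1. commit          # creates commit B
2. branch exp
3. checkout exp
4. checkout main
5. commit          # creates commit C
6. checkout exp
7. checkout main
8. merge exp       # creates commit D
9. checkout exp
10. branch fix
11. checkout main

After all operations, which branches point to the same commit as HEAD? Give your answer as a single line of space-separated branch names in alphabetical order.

After op 1 (commit): HEAD=main@B [main=B]
After op 2 (branch): HEAD=main@B [exp=B main=B]
After op 3 (checkout): HEAD=exp@B [exp=B main=B]
After op 4 (checkout): HEAD=main@B [exp=B main=B]
After op 5 (commit): HEAD=main@C [exp=B main=C]
After op 6 (checkout): HEAD=exp@B [exp=B main=C]
After op 7 (checkout): HEAD=main@C [exp=B main=C]
After op 8 (merge): HEAD=main@D [exp=B main=D]
After op 9 (checkout): HEAD=exp@B [exp=B main=D]
After op 10 (branch): HEAD=exp@B [exp=B fix=B main=D]
After op 11 (checkout): HEAD=main@D [exp=B fix=B main=D]

Answer: main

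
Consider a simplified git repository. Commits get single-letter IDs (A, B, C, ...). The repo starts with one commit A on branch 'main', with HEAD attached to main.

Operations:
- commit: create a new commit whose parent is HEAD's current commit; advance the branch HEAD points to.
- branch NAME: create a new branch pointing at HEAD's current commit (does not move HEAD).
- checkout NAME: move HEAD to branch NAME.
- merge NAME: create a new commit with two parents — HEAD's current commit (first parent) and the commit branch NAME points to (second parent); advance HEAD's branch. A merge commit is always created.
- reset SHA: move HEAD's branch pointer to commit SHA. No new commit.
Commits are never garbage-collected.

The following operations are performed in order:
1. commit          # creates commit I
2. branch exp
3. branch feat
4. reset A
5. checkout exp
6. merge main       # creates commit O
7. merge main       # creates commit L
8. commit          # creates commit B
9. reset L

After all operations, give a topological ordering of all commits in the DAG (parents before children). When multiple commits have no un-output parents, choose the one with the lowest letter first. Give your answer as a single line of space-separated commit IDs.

Answer: A I O L B

Derivation:
After op 1 (commit): HEAD=main@I [main=I]
After op 2 (branch): HEAD=main@I [exp=I main=I]
After op 3 (branch): HEAD=main@I [exp=I feat=I main=I]
After op 4 (reset): HEAD=main@A [exp=I feat=I main=A]
After op 5 (checkout): HEAD=exp@I [exp=I feat=I main=A]
After op 6 (merge): HEAD=exp@O [exp=O feat=I main=A]
After op 7 (merge): HEAD=exp@L [exp=L feat=I main=A]
After op 8 (commit): HEAD=exp@B [exp=B feat=I main=A]
After op 9 (reset): HEAD=exp@L [exp=L feat=I main=A]
commit A: parents=[]
commit B: parents=['L']
commit I: parents=['A']
commit L: parents=['O', 'A']
commit O: parents=['I', 'A']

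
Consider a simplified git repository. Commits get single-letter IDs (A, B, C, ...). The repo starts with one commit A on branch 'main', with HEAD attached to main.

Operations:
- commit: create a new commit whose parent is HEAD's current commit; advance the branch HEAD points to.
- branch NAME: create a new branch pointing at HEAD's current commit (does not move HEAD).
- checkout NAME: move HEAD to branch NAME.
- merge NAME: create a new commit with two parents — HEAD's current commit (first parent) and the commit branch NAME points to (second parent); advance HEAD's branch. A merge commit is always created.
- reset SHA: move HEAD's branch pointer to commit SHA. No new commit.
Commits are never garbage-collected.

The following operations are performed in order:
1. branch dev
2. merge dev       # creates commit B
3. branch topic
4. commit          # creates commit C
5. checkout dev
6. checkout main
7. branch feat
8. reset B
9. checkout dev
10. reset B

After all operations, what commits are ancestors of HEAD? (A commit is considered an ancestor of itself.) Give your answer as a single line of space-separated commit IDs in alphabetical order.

After op 1 (branch): HEAD=main@A [dev=A main=A]
After op 2 (merge): HEAD=main@B [dev=A main=B]
After op 3 (branch): HEAD=main@B [dev=A main=B topic=B]
After op 4 (commit): HEAD=main@C [dev=A main=C topic=B]
After op 5 (checkout): HEAD=dev@A [dev=A main=C topic=B]
After op 6 (checkout): HEAD=main@C [dev=A main=C topic=B]
After op 7 (branch): HEAD=main@C [dev=A feat=C main=C topic=B]
After op 8 (reset): HEAD=main@B [dev=A feat=C main=B topic=B]
After op 9 (checkout): HEAD=dev@A [dev=A feat=C main=B topic=B]
After op 10 (reset): HEAD=dev@B [dev=B feat=C main=B topic=B]

Answer: A B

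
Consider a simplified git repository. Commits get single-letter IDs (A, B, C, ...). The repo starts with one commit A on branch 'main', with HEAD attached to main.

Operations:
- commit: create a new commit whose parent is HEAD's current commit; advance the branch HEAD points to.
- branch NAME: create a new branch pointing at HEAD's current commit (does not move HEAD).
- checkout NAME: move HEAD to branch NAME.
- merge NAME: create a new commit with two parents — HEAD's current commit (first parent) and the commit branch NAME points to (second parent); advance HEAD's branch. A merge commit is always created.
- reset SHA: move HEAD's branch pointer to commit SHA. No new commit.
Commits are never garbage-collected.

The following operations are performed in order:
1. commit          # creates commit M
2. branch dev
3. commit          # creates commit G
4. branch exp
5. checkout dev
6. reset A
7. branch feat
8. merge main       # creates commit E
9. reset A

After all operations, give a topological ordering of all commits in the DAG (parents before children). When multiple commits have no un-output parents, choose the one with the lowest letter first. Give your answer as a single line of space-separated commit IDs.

Answer: A M G E

Derivation:
After op 1 (commit): HEAD=main@M [main=M]
After op 2 (branch): HEAD=main@M [dev=M main=M]
After op 3 (commit): HEAD=main@G [dev=M main=G]
After op 4 (branch): HEAD=main@G [dev=M exp=G main=G]
After op 5 (checkout): HEAD=dev@M [dev=M exp=G main=G]
After op 6 (reset): HEAD=dev@A [dev=A exp=G main=G]
After op 7 (branch): HEAD=dev@A [dev=A exp=G feat=A main=G]
After op 8 (merge): HEAD=dev@E [dev=E exp=G feat=A main=G]
After op 9 (reset): HEAD=dev@A [dev=A exp=G feat=A main=G]
commit A: parents=[]
commit E: parents=['A', 'G']
commit G: parents=['M']
commit M: parents=['A']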